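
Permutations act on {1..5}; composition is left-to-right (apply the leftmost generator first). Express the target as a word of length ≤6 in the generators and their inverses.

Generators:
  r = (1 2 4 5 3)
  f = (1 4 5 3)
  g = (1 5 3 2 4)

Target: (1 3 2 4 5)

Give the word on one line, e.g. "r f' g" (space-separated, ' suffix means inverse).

  after f': (1 3 5 4)
  after r: (2 4)
  after f: (1 4 2 5 3)
  after g': (1 2)(3 4)
  after g': (1 3 2 4 5)

f' r f g' g'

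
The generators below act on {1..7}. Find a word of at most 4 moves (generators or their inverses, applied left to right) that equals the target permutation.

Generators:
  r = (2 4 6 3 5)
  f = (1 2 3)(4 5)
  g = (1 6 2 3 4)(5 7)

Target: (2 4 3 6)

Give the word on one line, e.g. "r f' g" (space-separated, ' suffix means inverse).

f g' g' r'

  after f: (1 2 3)(4 5)
  after g': (1 6)(3 4 7 5)
  after g': (2 6 4 5)
  after r': (2 4 3 6)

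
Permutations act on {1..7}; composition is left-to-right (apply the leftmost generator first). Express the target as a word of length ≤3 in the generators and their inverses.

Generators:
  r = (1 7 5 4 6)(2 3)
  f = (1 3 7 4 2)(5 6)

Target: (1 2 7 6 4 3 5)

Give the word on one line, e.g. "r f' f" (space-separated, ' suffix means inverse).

  after f: (1 3 7 4 2)(5 6)
  after r: (1 2 7 6 4 3 5)

f r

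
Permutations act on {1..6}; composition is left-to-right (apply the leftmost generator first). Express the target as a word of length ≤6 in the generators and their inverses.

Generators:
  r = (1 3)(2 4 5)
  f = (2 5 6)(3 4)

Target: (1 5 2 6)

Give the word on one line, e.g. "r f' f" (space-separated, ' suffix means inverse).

  after f': (2 6 5)(3 4)
  after r': (1 3 2 6 4)
  after f: (1 4)(3 5 6)
  after r': (1 2 5 6)(3 4)
  after f: (1 5 2 6)

f' r' f r' f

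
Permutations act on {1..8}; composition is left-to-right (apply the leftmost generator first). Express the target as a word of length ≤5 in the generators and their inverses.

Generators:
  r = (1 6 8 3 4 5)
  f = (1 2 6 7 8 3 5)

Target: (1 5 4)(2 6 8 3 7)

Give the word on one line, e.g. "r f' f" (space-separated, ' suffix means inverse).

  after f': (1 5 3 8 7 6 2)
  after r': (1 4 3 6 2 5 8 7)
  after f: (1 4 5 3 7 2)
  after r: (1 5 4)(2 6 8 3 7)

f' r' f r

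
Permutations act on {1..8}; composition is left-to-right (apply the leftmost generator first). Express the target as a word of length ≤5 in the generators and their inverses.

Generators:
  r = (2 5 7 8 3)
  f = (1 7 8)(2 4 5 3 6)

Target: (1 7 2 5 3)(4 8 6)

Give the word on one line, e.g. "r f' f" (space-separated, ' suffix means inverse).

r' r' f f r'

  after r': (2 3 8 7 5)
  after r': (2 8 5 3 7)
  after f: (1 7 4 5 6 2)(3 8)
  after f: (1 8 6 4 3)(2 7 5)
  after r': (1 7 2 5 3)(4 8 6)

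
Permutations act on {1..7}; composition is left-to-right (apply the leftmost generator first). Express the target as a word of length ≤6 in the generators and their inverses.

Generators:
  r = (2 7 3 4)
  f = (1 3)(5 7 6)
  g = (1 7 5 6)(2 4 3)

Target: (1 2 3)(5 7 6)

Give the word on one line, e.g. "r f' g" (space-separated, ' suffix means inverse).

  after g': (1 6 5 7)(2 3 4)
  after f': (1 7 3 4 2)
  after r': (1 2)
  after f: (1 2 3)(5 7 6)

g' f' r' f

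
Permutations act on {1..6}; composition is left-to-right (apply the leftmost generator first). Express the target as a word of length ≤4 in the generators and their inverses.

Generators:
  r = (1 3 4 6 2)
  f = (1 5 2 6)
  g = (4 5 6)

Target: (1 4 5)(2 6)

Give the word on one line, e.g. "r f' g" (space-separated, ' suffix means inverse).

  after f': (1 6 2 5)
  after g: (1 4 5)(2 6)

f' g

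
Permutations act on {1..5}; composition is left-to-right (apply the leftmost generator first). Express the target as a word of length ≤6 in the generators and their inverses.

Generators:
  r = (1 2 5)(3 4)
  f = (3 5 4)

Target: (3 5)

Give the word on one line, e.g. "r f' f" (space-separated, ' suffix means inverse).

  after f: (3 5 4)
  after r: (1 2 5 3)
  after r: (1 5 4 3 2)
  after r: (3 5)

f r r r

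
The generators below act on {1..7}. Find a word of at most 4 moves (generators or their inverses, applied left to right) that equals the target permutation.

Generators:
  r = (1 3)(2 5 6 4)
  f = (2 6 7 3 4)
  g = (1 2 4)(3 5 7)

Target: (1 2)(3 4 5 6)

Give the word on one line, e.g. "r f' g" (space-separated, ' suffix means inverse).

r' f g g

  after r': (1 3)(2 4 6 5)
  after f: (1 4 7 3)(5 6)
  after g: (2 4 3)(5 6 7)
  after g: (1 2)(3 4 5 6)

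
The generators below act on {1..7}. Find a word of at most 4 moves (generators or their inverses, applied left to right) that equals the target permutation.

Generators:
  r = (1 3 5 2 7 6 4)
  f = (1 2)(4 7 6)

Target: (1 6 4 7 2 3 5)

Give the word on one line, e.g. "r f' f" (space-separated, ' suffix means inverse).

  after f': (1 2)(4 6 7)
  after r: (1 7)(2 3 5)
  after f: (1 6 4 7 2 3 5)

f' r f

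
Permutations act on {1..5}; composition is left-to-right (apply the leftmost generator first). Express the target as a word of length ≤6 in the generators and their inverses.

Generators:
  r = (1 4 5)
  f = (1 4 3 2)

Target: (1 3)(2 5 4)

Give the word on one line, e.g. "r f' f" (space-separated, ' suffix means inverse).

  after r: (1 4 5)
  after f: (1 3 2)(4 5)
  after f: (1 2 4 5 3)
  after r: (1 2 5 3 4)
  after f': (1 3)(2 5 4)

r f f r f'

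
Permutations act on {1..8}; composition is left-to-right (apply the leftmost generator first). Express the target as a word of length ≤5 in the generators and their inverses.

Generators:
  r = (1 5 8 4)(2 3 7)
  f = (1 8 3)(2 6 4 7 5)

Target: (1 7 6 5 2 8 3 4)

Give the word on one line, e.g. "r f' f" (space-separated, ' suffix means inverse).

  after r: (1 5 8 4)(2 3 7)
  after f: (1 2)(3 5)(4 8 7 6)
  after r: (1 3 8 2 5 7 6)
  after r: (1 7 6 5 2 8 3 4)

r f r r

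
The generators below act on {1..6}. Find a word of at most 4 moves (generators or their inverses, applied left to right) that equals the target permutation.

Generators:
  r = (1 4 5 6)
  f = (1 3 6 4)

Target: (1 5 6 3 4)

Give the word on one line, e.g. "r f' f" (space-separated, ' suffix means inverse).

  after f': (1 4 6 3)
  after r: (1 5 6 3 4)

f' r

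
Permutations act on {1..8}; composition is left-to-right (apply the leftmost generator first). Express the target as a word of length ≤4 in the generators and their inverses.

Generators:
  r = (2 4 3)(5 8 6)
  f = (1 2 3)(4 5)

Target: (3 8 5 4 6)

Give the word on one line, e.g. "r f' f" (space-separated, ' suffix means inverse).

f' r f' r

  after f': (1 3 2)(4 5)
  after r: (1 2)(3 4 8 6 5)
  after f': (2 3 5)(4 8 6)
  after r: (3 8 5 4 6)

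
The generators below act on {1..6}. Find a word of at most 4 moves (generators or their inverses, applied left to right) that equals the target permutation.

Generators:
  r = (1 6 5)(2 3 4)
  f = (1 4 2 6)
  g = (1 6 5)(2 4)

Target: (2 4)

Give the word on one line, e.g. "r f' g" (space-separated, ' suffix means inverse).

  after r: (1 6 5)(2 3 4)
  after g: (1 5 6)(2 3)
  after r: (2 4)

r g r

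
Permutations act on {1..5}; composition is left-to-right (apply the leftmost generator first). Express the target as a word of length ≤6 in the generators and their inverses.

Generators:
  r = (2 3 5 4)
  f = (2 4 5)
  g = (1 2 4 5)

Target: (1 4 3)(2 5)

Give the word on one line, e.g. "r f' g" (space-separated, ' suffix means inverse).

  after r': (2 4 5 3)
  after f: (2 5 3 4)
  after f: (3 5)
  after g: (1 2 4 5 3)
  after r': (1 4 3)(2 5)

r' f f g r'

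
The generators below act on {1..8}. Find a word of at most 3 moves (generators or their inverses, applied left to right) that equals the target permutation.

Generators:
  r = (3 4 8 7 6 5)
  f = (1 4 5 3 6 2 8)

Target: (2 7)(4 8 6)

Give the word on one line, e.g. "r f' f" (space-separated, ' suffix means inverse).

  after f': (1 8 2 6 3 5 4)
  after r': (1 4)(2 7 8)(3 6 5)
  after f': (2 7)(4 8 6)

f' r' f'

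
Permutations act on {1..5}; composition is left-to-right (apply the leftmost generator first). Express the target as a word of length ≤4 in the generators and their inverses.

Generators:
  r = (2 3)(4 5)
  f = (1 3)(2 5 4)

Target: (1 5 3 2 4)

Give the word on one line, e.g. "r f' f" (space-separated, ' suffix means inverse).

  after f: (1 3)(2 5 4)
  after r: (1 2 4 3)
  after f': (1 4)(2 5)
  after r': (1 5 3 2 4)

f r f' r'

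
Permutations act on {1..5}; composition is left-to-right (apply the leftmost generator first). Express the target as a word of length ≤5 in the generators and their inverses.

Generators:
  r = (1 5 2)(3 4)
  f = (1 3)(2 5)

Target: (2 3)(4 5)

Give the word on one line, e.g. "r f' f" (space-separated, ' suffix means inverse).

f r f' r' f'

  after f: (1 3)(2 5)
  after r: (1 4 3 5)
  after f': (1 4)(2 5 3)
  after r': (1 3 5 4 2)
  after f': (2 3)(4 5)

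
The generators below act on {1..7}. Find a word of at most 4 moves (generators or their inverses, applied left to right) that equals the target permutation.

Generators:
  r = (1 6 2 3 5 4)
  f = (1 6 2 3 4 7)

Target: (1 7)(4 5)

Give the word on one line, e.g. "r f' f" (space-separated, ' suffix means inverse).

  after r': (1 4 5 3 2 6)
  after f: (1 7)(4 5)

r' f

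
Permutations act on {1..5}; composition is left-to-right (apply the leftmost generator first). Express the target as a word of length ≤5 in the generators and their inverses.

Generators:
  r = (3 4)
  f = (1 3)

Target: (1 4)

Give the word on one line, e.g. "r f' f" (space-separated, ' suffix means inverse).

  after r': (3 4)
  after f': (1 3 4)
  after r: (1 4)

r' f' r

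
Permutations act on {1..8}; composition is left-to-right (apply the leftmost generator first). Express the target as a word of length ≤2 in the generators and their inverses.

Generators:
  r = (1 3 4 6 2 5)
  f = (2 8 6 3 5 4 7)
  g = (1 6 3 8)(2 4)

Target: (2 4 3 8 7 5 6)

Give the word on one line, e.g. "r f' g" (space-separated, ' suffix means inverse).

  after f': (2 7 4 5 3 6 8)
  after f': (2 4 3 8 7 5 6)

f' f'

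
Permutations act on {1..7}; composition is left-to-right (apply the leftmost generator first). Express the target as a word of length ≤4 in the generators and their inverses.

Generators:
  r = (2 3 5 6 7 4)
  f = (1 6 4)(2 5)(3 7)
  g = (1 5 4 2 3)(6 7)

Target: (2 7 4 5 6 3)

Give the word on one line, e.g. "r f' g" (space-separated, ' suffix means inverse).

  after r: (2 3 5 6 7 4)
  after f: (1 6 3 2 7)(4 5)
  after f: (1 4 2 3 5)(6 7)
  after f: (2 7 4 5 6 3)

r f f f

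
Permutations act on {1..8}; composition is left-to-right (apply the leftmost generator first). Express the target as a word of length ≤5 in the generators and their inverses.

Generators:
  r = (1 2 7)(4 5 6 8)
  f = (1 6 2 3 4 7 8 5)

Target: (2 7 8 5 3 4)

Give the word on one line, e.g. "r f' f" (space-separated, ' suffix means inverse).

f' r f'

  after f': (1 5 8 7 4 3 2 6)
  after r: (1 6 2 8)(3 7 5 4)
  after f': (2 7 8 5 3 4)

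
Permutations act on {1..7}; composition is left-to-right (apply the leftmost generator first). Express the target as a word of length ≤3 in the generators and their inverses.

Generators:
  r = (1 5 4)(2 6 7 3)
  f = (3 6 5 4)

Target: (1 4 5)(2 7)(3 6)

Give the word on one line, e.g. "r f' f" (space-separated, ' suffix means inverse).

r r

  after r: (1 5 4)(2 6 7 3)
  after r: (1 4 5)(2 7)(3 6)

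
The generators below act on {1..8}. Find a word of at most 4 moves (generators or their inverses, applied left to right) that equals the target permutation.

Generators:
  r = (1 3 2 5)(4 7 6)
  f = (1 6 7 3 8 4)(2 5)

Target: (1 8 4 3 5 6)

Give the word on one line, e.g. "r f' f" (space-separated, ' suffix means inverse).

  after r: (1 3 2 5)(4 7 6)
  after f: (1 8 4 3 5 6)

r f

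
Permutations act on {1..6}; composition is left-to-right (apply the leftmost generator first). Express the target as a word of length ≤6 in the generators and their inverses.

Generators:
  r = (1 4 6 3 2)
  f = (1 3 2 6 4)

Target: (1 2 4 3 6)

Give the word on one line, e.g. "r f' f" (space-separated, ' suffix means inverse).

f' r' f r' f'

  after f': (1 4 6 2 3)
  after r': (2 6 3)
  after f: (1 3 6 2 4)
  after r': (1 6 3 4 2)
  after f': (1 2 4 3 6)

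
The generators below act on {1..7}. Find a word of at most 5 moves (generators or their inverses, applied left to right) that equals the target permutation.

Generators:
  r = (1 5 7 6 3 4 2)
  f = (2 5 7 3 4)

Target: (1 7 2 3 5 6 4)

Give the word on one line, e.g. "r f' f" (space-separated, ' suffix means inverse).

r f' r r f

  after r: (1 5 7 6 3 4 2)
  after f': (1 2)(6 7)
  after r: (2 5 7 3 4)
  after r: (1 5 6 3 2 7 4)
  after f: (1 7 2 3 5 6 4)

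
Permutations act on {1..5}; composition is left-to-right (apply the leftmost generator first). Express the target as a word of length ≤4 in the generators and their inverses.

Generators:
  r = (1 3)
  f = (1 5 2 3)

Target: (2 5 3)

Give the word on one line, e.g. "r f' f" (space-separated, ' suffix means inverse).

  after r': (1 3)
  after f: (2 3 5)
  after r': (1 3 5 2)
  after f: (2 5 3)

r' f r' f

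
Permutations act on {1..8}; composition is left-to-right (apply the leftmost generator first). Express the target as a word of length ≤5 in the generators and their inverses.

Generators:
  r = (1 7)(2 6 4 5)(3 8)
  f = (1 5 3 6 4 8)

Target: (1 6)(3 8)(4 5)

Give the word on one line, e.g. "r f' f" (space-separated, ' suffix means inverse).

f' f' f'

  after f': (1 8 4 6 3 5)
  after f': (1 4 3)(5 8 6)
  after f': (1 6)(3 8)(4 5)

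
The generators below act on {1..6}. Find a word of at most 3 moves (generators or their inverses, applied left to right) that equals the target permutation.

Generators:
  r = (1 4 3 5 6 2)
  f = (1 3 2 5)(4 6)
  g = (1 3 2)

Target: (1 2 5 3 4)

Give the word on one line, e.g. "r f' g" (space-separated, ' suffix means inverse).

r f r

  after r: (1 4 3 5 6 2)
  after f: (1 6 5 4 2 3)
  after r: (1 2 5 3 4)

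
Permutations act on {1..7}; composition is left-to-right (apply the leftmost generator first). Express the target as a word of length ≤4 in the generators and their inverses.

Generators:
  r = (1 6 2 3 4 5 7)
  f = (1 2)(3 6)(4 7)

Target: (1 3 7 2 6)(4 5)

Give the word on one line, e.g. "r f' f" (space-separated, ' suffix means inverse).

  after r: (1 6 2 3 4 5 7)
  after f: (1 3 7 2 6)(4 5)

r f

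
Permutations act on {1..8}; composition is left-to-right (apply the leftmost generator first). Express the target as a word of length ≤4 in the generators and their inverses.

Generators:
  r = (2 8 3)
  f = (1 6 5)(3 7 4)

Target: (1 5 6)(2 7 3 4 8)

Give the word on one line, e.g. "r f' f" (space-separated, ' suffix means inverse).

  after f: (1 6 5)(3 7 4)
  after r': (1 6 5)(2 3 7 4 8)
  after f: (1 5 6)(2 7 3 4 8)

f r' f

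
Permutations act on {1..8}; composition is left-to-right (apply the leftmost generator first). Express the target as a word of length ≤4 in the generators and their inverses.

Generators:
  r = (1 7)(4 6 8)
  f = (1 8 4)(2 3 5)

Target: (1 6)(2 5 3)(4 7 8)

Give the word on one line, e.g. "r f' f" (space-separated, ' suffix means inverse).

f r' f' f'

  after f: (1 8 4)(2 3 5)
  after r': (1 6 4 7)(2 3 5)
  after f': (1 6 8)(4 7)
  after f': (1 6)(2 5 3)(4 7 8)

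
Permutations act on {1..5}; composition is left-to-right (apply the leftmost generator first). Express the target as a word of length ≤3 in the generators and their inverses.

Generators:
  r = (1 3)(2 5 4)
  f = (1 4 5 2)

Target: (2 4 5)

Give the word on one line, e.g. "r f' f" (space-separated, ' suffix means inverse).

r r

  after r: (1 3)(2 5 4)
  after r: (2 4 5)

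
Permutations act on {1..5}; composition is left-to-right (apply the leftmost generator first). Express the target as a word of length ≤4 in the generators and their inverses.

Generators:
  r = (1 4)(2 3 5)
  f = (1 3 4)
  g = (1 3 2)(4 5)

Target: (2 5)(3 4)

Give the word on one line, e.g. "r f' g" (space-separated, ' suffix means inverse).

f g' f g'

  after f: (1 3 4)
  after g': (2 3 5 4)
  after f: (1 3 5)(2 4)
  after g': (2 5)(3 4)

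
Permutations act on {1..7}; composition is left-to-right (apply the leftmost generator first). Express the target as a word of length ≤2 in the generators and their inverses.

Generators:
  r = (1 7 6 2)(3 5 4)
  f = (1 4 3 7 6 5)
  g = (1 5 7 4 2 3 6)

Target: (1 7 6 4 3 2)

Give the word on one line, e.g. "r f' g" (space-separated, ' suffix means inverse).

  after g': (1 6 3 2 4 7 5)
  after f': (1 7 6 4 3 2)

g' f'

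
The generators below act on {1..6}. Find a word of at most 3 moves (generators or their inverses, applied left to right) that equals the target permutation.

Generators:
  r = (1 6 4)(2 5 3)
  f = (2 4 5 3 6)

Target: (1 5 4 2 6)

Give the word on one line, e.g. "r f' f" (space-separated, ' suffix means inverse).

  after r': (1 4 6)(2 3 5)
  after f: (1 5 4 2 6)

r' f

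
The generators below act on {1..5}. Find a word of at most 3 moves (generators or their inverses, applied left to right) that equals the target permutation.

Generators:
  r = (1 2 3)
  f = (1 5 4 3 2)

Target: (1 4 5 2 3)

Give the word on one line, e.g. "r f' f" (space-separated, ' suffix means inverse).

r' f' r

  after r': (1 3 2)
  after f': (1 4 5)
  after r: (1 4 5 2 3)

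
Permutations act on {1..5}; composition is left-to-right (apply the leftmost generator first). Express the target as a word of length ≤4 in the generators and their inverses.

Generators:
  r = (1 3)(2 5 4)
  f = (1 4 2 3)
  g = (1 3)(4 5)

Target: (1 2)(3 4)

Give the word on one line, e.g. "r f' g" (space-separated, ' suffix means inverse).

f' g' g' f'

  after f': (1 3 2 4)
  after g': (2 5 4 3)
  after g': (1 3 2 4)
  after f': (1 2)(3 4)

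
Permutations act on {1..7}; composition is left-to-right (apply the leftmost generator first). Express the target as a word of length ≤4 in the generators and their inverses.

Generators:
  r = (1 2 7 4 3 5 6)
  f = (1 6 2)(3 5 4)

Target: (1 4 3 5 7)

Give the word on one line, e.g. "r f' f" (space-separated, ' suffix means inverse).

f r' f

  after f: (1 6 2)(3 5 4)
  after r': (1 5 7 2 6)
  after f: (1 4 3 5 7)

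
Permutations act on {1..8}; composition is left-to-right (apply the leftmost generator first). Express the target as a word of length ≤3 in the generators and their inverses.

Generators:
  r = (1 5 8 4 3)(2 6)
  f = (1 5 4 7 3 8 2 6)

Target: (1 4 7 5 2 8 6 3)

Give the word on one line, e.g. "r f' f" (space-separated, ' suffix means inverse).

  after r': (1 3 4 8 5)(2 6)
  after f': (1 7 4 3 5 6 8)
  after f': (1 4 7 5 2 8 6 3)

r' f' f'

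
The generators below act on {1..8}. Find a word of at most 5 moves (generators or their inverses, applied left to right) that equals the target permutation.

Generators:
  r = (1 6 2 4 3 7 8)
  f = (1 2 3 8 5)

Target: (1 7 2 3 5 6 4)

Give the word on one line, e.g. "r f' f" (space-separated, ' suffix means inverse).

  after f': (1 5 8 3 2)
  after r': (1 5 7 3 6)(2 8 4)
  after r': (1 5 3)(2 7 4 6 8)
  after f': (1 8)(2 7 4 6 3 5)
  after r': (1 7 2 3 5 6 4)

f' r' r' f' r'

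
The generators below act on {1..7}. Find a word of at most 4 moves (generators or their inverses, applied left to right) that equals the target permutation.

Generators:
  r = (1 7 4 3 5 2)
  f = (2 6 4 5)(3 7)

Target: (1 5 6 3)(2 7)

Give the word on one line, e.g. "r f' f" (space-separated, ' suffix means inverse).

r f r

  after r: (1 7 4 3 5 2)
  after f: (1 3 2)(4 7 5 6)
  after r: (1 5 6 3)(2 7)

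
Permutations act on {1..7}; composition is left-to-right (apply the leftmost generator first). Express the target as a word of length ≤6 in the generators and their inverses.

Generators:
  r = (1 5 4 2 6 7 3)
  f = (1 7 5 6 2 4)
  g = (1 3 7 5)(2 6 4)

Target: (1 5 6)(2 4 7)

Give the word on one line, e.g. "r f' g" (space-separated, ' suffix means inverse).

  after f: (1 7 5 6 2 4)
  after g: (1 5 4 3 7)
  after f': (1 7 4 3)(2 6 5)
  after g: (1 5 6)(2 4 7)

f g f' g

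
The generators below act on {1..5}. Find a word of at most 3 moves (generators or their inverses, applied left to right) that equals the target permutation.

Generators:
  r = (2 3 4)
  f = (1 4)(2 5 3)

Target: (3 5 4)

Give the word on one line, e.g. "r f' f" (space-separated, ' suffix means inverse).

f f r'

  after f: (1 4)(2 5 3)
  after f: (2 3 5)
  after r': (3 5 4)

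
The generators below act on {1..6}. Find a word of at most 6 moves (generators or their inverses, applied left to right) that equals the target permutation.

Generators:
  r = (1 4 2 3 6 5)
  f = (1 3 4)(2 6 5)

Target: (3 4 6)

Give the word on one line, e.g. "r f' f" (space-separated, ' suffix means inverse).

r' f' f' r' f

  after r': (1 5 6 3 2 4)
  after f': (1 6)(2 3 5)
  after f': (1 2)(3 6 4)
  after r': (1 4 2 5 6)
  after f: (3 4 6)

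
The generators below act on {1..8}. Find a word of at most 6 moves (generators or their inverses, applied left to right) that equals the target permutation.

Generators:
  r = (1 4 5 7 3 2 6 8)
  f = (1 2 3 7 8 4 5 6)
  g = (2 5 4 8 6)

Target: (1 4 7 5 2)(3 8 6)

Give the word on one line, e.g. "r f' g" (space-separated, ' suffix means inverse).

  after r': (1 8 6 2 3 7 5 4)
  after f': (1 7 4 6)(5 8)
  after g: (1 7 8 4 2 5 6)
  after f: (1 8 5)(2 6)(3 7 4)
  after f: (1 4 7 5 2)(3 8 6)

r' f' g f f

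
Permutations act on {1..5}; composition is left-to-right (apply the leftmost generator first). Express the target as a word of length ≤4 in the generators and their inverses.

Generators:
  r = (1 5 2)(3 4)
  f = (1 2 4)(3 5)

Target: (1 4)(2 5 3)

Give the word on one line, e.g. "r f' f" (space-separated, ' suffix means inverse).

f' r' r'

  after f': (1 4 2)(3 5)
  after r': (1 3)(4 5)
  after r': (1 4)(2 5 3)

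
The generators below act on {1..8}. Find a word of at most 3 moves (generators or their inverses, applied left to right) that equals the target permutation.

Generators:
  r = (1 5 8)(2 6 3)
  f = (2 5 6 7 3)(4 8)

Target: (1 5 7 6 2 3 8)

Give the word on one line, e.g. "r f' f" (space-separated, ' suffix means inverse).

f f r

  after f: (2 5 6 7 3)(4 8)
  after f: (2 6 3 5 7)
  after r: (1 5 7 6 2 3 8)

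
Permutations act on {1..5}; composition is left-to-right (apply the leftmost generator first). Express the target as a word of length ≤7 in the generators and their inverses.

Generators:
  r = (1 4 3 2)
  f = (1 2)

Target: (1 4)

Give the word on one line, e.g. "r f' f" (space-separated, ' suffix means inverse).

r' f' r f f

  after r': (1 2 3 4)
  after f': (2 3 4)
  after r: (1 4)
  after f: (1 4 2)
  after f: (1 4)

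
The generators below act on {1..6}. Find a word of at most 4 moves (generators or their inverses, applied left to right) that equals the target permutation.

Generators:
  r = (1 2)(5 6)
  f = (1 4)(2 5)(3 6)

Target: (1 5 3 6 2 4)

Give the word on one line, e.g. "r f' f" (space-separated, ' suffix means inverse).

  after r': (1 2)(5 6)
  after f: (1 5 3 6 2 4)

r' f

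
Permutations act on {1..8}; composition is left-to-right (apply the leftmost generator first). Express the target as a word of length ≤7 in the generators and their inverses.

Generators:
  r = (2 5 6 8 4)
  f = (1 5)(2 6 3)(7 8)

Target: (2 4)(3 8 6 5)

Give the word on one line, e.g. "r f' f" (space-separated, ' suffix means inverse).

  after r: (2 5 6 8 4)
  after f': (1 5 2)(3 6 7 8 4)
  after f': (2 5 3)(4 6 8)
  after r': (3 4 5)
  after r': (2 4)(3 8 6 5)

r f' f' r' r'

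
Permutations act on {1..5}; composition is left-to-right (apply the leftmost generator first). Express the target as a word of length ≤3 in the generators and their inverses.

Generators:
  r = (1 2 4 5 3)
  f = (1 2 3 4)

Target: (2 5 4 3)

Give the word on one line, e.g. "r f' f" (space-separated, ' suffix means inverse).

  after f: (1 2 3 4)
  after r': (2 5 4 3)

f r'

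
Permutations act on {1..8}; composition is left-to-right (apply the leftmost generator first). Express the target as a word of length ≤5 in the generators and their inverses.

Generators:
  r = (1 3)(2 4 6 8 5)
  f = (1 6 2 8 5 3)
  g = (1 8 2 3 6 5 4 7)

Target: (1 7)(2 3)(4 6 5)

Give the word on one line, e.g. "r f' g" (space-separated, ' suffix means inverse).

  after g': (1 7 4 5 6 3 2 8)
  after r': (1 7 2 6)(3 5 4 8)
  after f': (1 7 6 3 8 5 4 2)
  after f': (1 7)(2 3)(4 6 5)

g' r' f' f'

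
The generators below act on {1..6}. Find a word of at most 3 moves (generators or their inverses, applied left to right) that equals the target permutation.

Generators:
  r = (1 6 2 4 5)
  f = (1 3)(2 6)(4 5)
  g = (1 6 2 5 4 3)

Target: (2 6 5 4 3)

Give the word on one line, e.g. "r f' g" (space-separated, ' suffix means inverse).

f r f'

  after f: (1 3)(2 6)(4 5)
  after r: (1 3 6 4)
  after f': (2 6 5 4 3)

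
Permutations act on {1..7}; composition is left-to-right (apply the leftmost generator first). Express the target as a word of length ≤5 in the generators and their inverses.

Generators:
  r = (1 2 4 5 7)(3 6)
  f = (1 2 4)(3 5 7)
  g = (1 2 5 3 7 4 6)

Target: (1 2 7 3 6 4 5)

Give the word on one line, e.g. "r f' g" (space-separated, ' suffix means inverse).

f' g g f

  after f': (1 4 2)(3 7 5)
  after g: (1 6)(3 4 5 7)
  after g: (2 5 4 3 6)
  after f: (1 2 7 3 6 4 5)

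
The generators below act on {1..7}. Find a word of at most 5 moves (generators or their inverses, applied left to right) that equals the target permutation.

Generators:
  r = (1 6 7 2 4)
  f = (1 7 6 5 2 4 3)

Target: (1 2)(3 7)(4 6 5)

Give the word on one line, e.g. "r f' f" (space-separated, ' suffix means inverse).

  after r: (1 6 7 2 4)
  after f: (1 5 2 3)(4 7)
  after f: (1 2)(3 7)(4 6 5)

r f f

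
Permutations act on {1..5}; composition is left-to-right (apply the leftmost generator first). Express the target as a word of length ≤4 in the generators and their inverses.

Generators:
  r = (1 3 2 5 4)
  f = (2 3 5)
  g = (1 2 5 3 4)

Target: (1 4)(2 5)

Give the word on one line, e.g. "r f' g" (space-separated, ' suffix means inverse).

g r' g

  after g: (1 2 5 3 4)
  after r': (1 3 5)
  after g: (1 4)(2 5)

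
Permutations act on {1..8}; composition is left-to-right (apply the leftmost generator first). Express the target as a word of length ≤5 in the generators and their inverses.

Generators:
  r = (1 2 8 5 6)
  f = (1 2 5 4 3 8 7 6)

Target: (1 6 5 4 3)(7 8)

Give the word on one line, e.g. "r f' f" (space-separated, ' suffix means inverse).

  after f: (1 2 5 4 3 8 7 6)
  after r: (1 8 7)(2 6)(3 5 4)
  after r: (1 5 4 3 6 8 7 2)
  after r: (1 6 5 4 3)(7 8)

f r r r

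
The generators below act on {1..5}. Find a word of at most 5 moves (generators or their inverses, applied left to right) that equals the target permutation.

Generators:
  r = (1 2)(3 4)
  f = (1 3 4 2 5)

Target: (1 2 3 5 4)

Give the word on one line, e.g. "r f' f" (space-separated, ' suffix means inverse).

  after f': (1 5 2 4 3)
  after r': (1 5)(2 3)
  after r': (1 5 2 4 3)
  after f': (1 2 3 5 4)

f' r' r' f'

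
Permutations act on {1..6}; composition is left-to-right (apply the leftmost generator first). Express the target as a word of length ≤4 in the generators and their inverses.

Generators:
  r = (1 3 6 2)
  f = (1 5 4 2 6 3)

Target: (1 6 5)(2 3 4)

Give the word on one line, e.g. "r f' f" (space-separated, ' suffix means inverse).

r f' f' r'

  after r: (1 3 6 2)
  after f': (1 6 4 5)(2 3)
  after f': (1 2 6 5 3 4)
  after r': (1 6 5)(2 3 4)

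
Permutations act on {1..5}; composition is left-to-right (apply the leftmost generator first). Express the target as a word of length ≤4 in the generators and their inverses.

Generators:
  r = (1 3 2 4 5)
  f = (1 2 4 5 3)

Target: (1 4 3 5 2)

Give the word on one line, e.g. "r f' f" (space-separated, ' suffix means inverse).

  after r: (1 3 2 4 5)
  after r: (1 2 5 3 4)
  after r: (1 4 3 5 2)

r r r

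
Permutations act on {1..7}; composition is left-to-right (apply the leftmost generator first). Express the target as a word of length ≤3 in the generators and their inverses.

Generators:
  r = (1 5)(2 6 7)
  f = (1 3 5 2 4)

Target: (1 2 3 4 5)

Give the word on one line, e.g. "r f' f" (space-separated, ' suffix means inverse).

  after f': (1 4 2 5 3)
  after f': (1 2 3 4 5)

f' f'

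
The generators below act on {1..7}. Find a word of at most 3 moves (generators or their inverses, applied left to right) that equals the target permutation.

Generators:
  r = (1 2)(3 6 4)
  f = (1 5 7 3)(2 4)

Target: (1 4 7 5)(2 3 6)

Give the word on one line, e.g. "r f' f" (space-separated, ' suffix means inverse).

  after r: (1 2)(3 6 4)
  after f': (1 4 7 5)(2 3 6)

r f'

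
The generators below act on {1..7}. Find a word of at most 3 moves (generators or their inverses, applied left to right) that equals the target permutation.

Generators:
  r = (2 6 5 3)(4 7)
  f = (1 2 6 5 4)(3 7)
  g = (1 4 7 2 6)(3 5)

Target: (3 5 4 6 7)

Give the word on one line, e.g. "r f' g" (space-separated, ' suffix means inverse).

r g f

  after r: (2 6 5 3)(4 7)
  after g: (1 4 2)(3 6)
  after f: (3 5 4 6 7)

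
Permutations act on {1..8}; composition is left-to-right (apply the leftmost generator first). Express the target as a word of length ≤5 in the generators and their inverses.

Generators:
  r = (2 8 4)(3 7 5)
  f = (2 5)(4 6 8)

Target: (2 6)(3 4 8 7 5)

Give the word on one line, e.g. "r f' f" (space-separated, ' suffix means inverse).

r' f r'

  after r': (2 4 8)(3 5 7)
  after f: (2 6 8 5 7 3)
  after r': (2 6)(3 4 8 7 5)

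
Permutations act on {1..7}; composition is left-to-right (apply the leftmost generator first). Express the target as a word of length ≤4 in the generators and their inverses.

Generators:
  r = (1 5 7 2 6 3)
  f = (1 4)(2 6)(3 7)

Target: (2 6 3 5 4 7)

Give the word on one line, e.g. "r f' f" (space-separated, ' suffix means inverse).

  after f: (1 4)(2 6)(3 7)
  after r': (1 4 3 5)(6 7)
  after f: (2 6 3 5 4 7)

f r' f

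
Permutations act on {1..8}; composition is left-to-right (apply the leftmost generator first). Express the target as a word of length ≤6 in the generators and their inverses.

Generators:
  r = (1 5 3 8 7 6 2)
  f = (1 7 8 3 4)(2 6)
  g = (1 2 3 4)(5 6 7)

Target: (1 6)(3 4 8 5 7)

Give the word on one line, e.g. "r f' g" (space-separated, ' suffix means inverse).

  after r: (1 5 3 8 7 6 2)
  after g: (1 6 3 8 5 4)
  after f: (1 2 6 4 7 8 5)
  after f: (1 6)(3 4 8 5 7)

r g f f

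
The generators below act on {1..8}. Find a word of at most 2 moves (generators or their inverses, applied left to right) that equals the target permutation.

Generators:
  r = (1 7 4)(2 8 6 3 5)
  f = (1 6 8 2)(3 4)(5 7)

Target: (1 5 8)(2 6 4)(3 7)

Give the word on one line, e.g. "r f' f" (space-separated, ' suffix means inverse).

  after r: (1 7 4)(2 8 6 3 5)
  after f': (1 5 8)(2 6 4)(3 7)

r f'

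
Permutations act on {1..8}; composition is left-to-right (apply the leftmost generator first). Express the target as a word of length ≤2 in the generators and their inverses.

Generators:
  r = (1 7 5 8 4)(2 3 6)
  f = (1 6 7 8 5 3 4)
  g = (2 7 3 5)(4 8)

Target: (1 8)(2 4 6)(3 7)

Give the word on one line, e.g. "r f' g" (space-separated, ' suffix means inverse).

r f

  after r: (1 7 5 8 4)(2 3 6)
  after f: (1 8)(2 4 6)(3 7)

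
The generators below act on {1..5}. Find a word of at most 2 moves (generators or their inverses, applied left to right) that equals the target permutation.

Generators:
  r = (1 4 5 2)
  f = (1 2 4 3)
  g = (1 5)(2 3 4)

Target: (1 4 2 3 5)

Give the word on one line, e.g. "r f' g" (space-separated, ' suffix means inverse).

f g'

  after f: (1 2 4 3)
  after g': (1 4 2 3 5)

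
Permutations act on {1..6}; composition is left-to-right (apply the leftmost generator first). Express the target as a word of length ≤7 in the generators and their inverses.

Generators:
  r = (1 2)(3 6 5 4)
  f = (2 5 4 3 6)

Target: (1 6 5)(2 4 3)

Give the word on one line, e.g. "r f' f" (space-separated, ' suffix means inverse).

f' r r r f'

  after f': (2 6 3 4 5)
  after r: (1 2 5)
  after r: (2 4 3 6 5)
  after r: (1 2 3 5)(4 6)
  after f': (1 6 5)(2 4 3)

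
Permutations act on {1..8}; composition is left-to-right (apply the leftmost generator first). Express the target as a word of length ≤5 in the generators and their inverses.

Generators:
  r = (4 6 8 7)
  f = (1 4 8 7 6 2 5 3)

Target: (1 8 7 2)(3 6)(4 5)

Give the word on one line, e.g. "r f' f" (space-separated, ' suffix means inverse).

f r' f r' f

  after f: (1 4 8 7 6 2 5 3)
  after r': (1 7 4 6 2 5 3)
  after f: (1 6 5)(2 3 4)(7 8)
  after r': (1 4 2 3 7 6 5)
  after f: (1 8 7 2)(3 6)(4 5)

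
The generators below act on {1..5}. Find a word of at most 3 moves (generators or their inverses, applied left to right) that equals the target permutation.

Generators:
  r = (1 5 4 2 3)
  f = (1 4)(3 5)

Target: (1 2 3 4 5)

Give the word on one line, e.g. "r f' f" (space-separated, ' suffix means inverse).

f' r

  after f': (1 4)(3 5)
  after r: (1 2 3 4 5)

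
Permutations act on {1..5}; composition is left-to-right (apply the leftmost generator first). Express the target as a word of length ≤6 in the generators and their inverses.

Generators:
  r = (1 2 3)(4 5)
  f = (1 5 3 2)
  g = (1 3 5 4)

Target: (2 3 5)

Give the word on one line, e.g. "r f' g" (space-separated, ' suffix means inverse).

  after r: (1 2 3)(4 5)
  after f: (3 5 4)
  after g: (1 3 4 5)
  after r: (2 3 5)

r f g r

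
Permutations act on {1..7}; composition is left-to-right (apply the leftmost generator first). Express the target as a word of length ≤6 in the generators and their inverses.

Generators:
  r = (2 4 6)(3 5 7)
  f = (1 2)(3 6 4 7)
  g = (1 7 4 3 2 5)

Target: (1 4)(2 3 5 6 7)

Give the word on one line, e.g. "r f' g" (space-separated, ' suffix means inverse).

g' f' f' r f'

  after g': (1 5 2 3 4 7)
  after f': (1 5)(2 7)(3 6)
  after f': (1 5 2 4 6 7)
  after r: (1 7)(2 6 3 5 4)
  after f': (1 4)(2 3 5 6 7)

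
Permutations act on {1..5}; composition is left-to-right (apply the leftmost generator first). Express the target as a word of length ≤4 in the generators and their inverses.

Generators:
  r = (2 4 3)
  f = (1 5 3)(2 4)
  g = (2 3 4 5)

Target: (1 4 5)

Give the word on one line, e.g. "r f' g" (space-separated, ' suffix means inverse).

f' g' r

  after f': (1 3 5)(2 4)
  after g': (1 2 3 4 5)
  after r: (1 4 5)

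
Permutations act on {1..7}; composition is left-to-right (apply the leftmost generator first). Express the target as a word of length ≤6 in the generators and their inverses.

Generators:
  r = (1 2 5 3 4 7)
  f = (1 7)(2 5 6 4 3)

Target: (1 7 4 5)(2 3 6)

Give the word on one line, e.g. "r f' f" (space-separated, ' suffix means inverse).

r' f' f' r f'

  after r': (1 7 4 3 5 2)
  after f': (2 7 6 5 3)
  after f': (1 7 5 4 6 2)
  after r: (3 4 6 5 7)
  after f': (1 7 4 5)(2 3 6)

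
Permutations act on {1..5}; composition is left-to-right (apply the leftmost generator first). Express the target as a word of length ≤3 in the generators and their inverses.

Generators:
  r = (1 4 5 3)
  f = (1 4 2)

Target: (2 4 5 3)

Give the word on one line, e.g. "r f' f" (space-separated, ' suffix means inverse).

r f'

  after r: (1 4 5 3)
  after f': (2 4 5 3)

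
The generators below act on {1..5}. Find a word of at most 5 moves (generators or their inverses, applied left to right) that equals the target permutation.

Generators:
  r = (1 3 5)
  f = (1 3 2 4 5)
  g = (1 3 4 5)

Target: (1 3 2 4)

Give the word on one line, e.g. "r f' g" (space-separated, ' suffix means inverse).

  after g': (1 5 4 3)
  after r: (4 5)
  after f: (1 3 2 4)

g' r f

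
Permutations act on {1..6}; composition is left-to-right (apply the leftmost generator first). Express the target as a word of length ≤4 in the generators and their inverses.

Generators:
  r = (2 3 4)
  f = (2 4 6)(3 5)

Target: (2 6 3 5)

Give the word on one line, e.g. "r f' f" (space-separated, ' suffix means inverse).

f' r'

  after f': (2 6 4)(3 5)
  after r': (2 6 3 5)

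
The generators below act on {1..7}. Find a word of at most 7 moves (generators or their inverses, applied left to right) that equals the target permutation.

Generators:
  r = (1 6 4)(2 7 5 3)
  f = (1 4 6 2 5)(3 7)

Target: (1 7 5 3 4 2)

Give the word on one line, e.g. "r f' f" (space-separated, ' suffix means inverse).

r f' r f' r'

  after r: (1 6 4)(2 7 5 3)
  after f': (1 4 5 7 2 3 6)
  after r: (3 4)
  after f': (1 5 2 6 4 7 3)
  after r': (1 7 5 3 4 2)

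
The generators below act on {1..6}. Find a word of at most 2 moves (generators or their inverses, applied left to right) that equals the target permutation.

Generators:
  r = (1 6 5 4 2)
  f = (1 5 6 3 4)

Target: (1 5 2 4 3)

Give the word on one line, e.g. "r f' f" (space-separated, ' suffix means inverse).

f' r'

  after f': (1 4 3 6 5)
  after r': (1 5 2 4 3)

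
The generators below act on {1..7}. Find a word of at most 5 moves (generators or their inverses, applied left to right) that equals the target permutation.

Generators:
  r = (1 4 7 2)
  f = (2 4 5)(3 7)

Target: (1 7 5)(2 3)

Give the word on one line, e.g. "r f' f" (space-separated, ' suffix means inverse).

r' f r' r' r'

  after r': (1 2 7 4)
  after f: (1 4)(2 3 7 5)
  after r': (2 3 4)(5 7)
  after r': (1 2 3)(4 7 5)
  after r': (1 7 5)(2 3)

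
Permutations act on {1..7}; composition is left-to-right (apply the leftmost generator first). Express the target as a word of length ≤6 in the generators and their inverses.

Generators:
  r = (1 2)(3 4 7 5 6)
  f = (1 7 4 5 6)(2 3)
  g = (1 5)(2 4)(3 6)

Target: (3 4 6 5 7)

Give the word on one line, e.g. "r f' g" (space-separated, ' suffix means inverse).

  after r: (1 2)(3 4 7 5 6)
  after f': (1 3 7 4)(2 6)
  after g': (1 6 4 5)(2 3 7)
  after f: (3 4 6 5 7)

r f' g' f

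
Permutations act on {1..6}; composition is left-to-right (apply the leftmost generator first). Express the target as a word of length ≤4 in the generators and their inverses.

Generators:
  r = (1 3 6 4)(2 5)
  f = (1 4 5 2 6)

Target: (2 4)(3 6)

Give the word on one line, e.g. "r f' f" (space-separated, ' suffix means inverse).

r' f'

  after r': (1 4 6 3)(2 5)
  after f': (2 4)(3 6)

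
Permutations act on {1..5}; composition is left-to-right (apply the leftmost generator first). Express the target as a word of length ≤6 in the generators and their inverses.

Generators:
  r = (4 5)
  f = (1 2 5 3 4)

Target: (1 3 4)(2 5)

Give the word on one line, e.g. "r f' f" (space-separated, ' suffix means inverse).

  after f: (1 2 5 3 4)
  after f: (1 5 4 2 3)
  after r: (1 4 2 3)
  after f': (1 3 4)(2 5)

f f r f'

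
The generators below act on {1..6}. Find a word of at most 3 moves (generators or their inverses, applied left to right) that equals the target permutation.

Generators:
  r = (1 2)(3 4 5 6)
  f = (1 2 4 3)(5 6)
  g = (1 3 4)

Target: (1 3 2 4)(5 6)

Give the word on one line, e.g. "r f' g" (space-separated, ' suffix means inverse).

g' f

  after g': (1 4 3)
  after f: (1 3 2 4)(5 6)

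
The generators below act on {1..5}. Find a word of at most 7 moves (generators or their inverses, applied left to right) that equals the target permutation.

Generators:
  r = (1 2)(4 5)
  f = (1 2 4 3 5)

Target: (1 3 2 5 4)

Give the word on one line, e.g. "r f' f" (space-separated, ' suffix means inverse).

  after f: (1 2 4 3 5)
  after r': (2 5)(3 4)
  after f': (1 5)(2 3)
  after r: (1 4 5 2 3)
  after f: (1 3 2 5 4)

f r' f' r f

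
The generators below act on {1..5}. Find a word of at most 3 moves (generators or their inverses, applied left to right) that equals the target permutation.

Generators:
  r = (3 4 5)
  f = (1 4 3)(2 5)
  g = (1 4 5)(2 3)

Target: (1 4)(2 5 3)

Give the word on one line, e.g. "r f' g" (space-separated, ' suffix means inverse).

  after g': (1 5 4)(2 3)
  after r: (1 3 2 4)
  after r: (1 4)(2 5 3)

g' r r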